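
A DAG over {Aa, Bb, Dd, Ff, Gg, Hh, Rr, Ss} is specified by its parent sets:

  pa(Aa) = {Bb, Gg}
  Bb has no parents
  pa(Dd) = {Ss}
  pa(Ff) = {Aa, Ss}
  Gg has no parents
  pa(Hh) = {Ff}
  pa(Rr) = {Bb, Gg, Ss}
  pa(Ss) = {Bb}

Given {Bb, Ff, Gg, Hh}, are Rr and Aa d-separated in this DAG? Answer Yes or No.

No

There are 5 undirected paths between Rr and Aa; checking each against the conditioning set {Bb, Ff, Gg, Hh}:
Path 1: Rr ← Ss → Ff ← Aa
  Ss is a fork and Ss is not conditioned on; Ff is a collider and Ff is conditioned on, which opens it — no node blocks this path, so it is active.
Path 2: Rr ← Ss ← Bb → Aa
  Bb is a fork here and Bb is conditioned on, so the path is blocked at Bb.
Path 3: Rr ← Bb → Ss → Ff ← Aa
  Bb is a fork here and Bb is conditioned on, so the path is blocked at Bb.
Path 4: Rr ← Bb → Aa
  Bb is a fork here and Bb is conditioned on, so the path is blocked at Bb.
Path 5: Rr ← Gg → Aa
  Gg is a fork here and Gg is conditioned on, so the path is blocked at Gg.
At least one path is unblocked, so d-separation fails.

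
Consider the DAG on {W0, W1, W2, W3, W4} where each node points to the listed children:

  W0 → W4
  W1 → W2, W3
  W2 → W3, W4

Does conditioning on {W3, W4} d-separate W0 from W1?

2 paths connect W0 and W1; each must be blocked for d-separation to hold:
Path 1: W0 → W4 ← W2 → W3 ← W1
  W4 is a collider and W4 is conditioned on, which opens it; W2 is a fork and W2 is not conditioned on; W3 is a collider and W3 is conditioned on, which opens it — no node blocks this path, so it is active.
Path 2: W0 → W4 ← W2 ← W1
  W4 is a collider and W4 is conditioned on, which opens it; W2 is a chain and W2 is not conditioned on — no node blocks this path, so it is active.
Because an active path exists, W0 and W1 are not d-separated.

No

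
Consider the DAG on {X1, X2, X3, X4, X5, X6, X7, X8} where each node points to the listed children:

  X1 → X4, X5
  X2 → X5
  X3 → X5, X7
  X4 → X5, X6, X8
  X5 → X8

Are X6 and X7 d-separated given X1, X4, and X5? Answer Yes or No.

Yes

Enumerating the 3 paths from X6 to X7 and testing each for blocking by {X1, X4, X5}:
Path 1: X6 ← X4 → X8 ← X5 ← X3 → X7
  X4 is a fork here and X4 is conditioned on, so the path is blocked at X4.
Path 2: X6 ← X4 → X5 ← X3 → X7
  X4 is a fork here and X4 is conditioned on, so the path is blocked at X4.
Path 3: X6 ← X4 ← X1 → X5 ← X3 → X7
  X4 is a chain here and X4 is conditioned on, so the path is blocked at X4.
Since every path is blocked, d-separation holds.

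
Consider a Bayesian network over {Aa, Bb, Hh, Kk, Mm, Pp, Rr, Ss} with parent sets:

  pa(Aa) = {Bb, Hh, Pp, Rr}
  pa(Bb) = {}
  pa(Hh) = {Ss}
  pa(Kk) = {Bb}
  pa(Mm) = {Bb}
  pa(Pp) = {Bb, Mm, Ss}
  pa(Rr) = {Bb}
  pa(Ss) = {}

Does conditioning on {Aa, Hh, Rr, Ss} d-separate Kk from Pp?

6 paths connect Kk and Pp; each must be blocked for d-separation to hold:
Path 1: Kk ← Bb → Pp
  Bb is a fork and Bb is not conditioned on — no node blocks this path, so it is active.
Path 2: Kk ← Bb → Aa ← Pp
  Bb is a fork and Bb is not conditioned on; Aa is a collider and Aa is conditioned on, which opens it — no node blocks this path, so it is active.
Path 3: Kk ← Bb → Aa ← Hh ← Ss → Pp
  Hh is a chain here and Hh is conditioned on, so the path is blocked at Hh.
Path 4: Kk ← Bb → Rr → Aa ← Pp
  Rr is a chain here and Rr is conditioned on, so the path is blocked at Rr.
Path 5: Kk ← Bb → Rr → Aa ← Hh ← Ss → Pp
  Rr is a chain here and Rr is conditioned on, so the path is blocked at Rr.
Path 6: Kk ← Bb → Mm → Pp
  Bb is a fork and Bb is not conditioned on; Mm is a chain and Mm is not conditioned on — no node blocks this path, so it is active.
Because an active path exists, Kk and Pp are not d-separated.

No — Kk and Pp are not d-separated given {Aa, Hh, Rr, Ss}.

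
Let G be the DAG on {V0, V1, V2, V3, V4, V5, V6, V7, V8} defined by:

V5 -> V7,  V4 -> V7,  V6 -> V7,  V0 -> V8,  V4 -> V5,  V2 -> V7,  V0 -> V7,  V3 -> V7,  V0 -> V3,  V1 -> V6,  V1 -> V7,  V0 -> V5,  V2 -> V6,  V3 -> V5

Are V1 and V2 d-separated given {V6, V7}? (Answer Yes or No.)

No — V1 and V2 are not d-separated given {V6, V7}.

Enumerating the 4 paths from V1 to V2 and testing each for blocking by {V6, V7}:
Path 1: V1 → V7 ← V2
  V7 is a collider and V7 is conditioned on, which opens it — no node blocks this path, so it is active.
Path 2: V1 → V7 ← V6 ← V2
  V6 is a chain here and V6 is conditioned on, so the path is blocked at V6.
Path 3: V1 → V6 ← V2
  V6 is a collider and V6 is conditioned on, which opens it — no node blocks this path, so it is active.
Path 4: V1 → V6 → V7 ← V2
  V6 is a chain here and V6 is conditioned on, so the path is blocked at V6.
Because an active path exists, V1 and V2 are not d-separated.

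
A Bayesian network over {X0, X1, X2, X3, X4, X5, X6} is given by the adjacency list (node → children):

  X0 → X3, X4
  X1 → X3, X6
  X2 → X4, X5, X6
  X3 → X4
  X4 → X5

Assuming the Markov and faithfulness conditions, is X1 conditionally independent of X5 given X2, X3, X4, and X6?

We examine all 6 paths between X1 and X5:
Path 1: X1 → X3 → X4 → X5
  X3 is a chain here and X3 is conditioned on, so the path is blocked at X3.
Path 2: X1 → X3 → X4 ← X2 → X5
  X3 is a chain here and X3 is conditioned on, so the path is blocked at X3.
Path 3: X1 → X3 ← X0 → X4 → X5
  X4 is a chain here and X4 is conditioned on, so the path is blocked at X4.
Path 4: X1 → X3 ← X0 → X4 ← X2 → X5
  X2 is a fork here and X2 is conditioned on, so the path is blocked at X2.
Path 5: X1 → X6 ← X2 → X4 → X5
  X2 is a fork here and X2 is conditioned on, so the path is blocked at X2.
Path 6: X1 → X6 ← X2 → X5
  X2 is a fork here and X2 is conditioned on, so the path is blocked at X2.
All paths are blocked; X1 ⊥ X5 | {X2, X3, X4, X6} holds.

Yes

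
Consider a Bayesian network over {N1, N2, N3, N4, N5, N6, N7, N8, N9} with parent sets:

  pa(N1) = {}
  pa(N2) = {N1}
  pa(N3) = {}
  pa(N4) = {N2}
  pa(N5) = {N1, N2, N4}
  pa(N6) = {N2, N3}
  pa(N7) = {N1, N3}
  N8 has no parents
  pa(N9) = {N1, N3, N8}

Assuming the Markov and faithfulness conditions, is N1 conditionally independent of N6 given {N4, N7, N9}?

No — N1 and N6 are not d-separated given {N4, N7, N9}.

There are 5 undirected paths between N1 and N6; checking each against the conditioning set {N4, N7, N9}:
  1. N1 → N9 ← N3 → N6 — N9:collider[open]; N3:fork[open] ⇒ active
  2. N1 → N2 → N6 — N2:chain[open] ⇒ active
  3. N1 → N7 ← N3 → N6 — N7:collider[open]; N3:fork[open] ⇒ active
  4. N1 → N5 ← N4 ← N2 → N6 — N5:collider[blocks]; N4:chain[blocks]; N2:fork[open] ⇒ blocked
  5. N1 → N5 ← N2 → N6 — N5:collider[blocks]; N2:fork[open] ⇒ blocked
Because an active path exists, N1 and N6 are not d-separated.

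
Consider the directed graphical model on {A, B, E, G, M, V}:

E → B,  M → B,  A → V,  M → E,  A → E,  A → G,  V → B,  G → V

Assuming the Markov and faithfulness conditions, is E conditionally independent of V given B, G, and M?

No

We examine all 4 paths between E and V:
  1. E ← M → B ← V — M:fork[blocks]; B:collider[open] ⇒ blocked
  2. E → B ← V — B:collider[open] ⇒ active
  3. E ← A → G → V — A:fork[open]; G:chain[blocks] ⇒ blocked
  4. E ← A → V — A:fork[open] ⇒ active
Since the path E → B ← V is active, E and V are not d-separated given {B, G, M}.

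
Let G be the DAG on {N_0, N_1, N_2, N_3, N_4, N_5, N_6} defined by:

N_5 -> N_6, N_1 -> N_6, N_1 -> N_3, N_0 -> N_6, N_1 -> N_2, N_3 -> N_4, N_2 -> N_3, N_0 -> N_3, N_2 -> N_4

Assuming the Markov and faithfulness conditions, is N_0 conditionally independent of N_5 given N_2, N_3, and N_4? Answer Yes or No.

Enumerating the 4 paths from N_0 to N_5 and testing each for blocking by {N_2, N_3, N_4}:
  1. N_0 → N_6 ← N_5 — N_6:collider[blocks] ⇒ blocked
  2. N_0 → N_3 → N_4 ← N_2 ← N_1 → N_6 ← N_5 — N_3:chain[blocks]; N_4:collider[open]; N_2:chain[blocks]; N_1:fork[open]; N_6:collider[blocks] ⇒ blocked
  3. N_0 → N_3 ← N_2 ← N_1 → N_6 ← N_5 — N_3:collider[open]; N_2:chain[blocks]; N_1:fork[open]; N_6:collider[blocks] ⇒ blocked
  4. N_0 → N_3 ← N_1 → N_6 ← N_5 — N_3:collider[open]; N_1:fork[open]; N_6:collider[blocks] ⇒ blocked
All paths are blocked; N_0 ⊥ N_5 | {N_2, N_3, N_4} holds.

Yes — N_0 and N_5 are d-separated given {N_2, N_3, N_4}.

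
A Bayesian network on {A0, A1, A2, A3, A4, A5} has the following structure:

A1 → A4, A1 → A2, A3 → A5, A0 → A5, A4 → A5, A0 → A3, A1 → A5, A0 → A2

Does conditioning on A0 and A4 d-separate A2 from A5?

We examine all 4 paths between A2 and A5:
Path 1: A2 ← A1 → A5
  A1 is a fork and A1 is not conditioned on — no node blocks this path, so it is active.
Path 2: A2 ← A1 → A4 → A5
  A4 is a chain here and A4 is conditioned on, so the path is blocked at A4.
Path 3: A2 ← A0 → A5
  A0 is a fork here and A0 is conditioned on, so the path is blocked at A0.
Path 4: A2 ← A0 → A3 → A5
  A0 is a fork here and A0 is conditioned on, so the path is blocked at A0.
Because an active path exists, A2 and A5 are not d-separated.

No — A2 and A5 are not d-separated given {A0, A4}.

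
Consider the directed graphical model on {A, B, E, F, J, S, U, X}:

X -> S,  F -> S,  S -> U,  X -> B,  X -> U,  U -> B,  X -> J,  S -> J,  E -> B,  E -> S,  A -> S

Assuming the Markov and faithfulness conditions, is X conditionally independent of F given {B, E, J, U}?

No

Enumerating the 6 paths from X to F and testing each for blocking by {B, E, J, U}:
  1. X → J ← S ← F — J:collider[open]; S:chain[open] ⇒ active
  2. X → S ← F — S:collider[open] ⇒ active
  3. X → U ← S ← F — U:collider[open]; S:chain[open] ⇒ active
  4. X → U → B ← E → S ← F — U:chain[blocks]; B:collider[open]; E:fork[blocks]; S:collider[open] ⇒ blocked
  5. X → B ← E → S ← F — B:collider[open]; E:fork[blocks]; S:collider[open] ⇒ blocked
  6. X → B ← U ← S ← F — B:collider[open]; U:chain[blocks]; S:chain[open] ⇒ blocked
Because an active path exists, X and F are not d-separated.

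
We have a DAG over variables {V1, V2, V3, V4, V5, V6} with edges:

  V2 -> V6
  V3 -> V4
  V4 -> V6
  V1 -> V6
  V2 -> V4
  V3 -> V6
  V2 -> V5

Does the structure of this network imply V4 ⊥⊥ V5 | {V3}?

No

There are 3 undirected paths between V4 and V5; checking each against the conditioning set {V3}:
  1. V4 ← V3 → V6 ← V2 → V5 — V3:fork[blocks]; V6:collider[blocks]; V2:fork[open] ⇒ blocked
  2. V4 → V6 ← V2 → V5 — V6:collider[blocks]; V2:fork[open] ⇒ blocked
  3. V4 ← V2 → V5 — V2:fork[open] ⇒ active
Since the path V4 ← V2 → V5 is active, V4 and V5 are not d-separated given {V3}.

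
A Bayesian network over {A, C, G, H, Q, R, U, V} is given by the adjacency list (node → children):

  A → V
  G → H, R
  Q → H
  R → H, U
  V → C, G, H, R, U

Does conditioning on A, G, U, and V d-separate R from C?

6 paths connect R and C; each must be blocked for d-separation to hold:
Path 1: R → H ← G ← V → C
  H is a collider here and neither H nor any of its descendants is conditioned on, so the collider stays closed — the path is blocked at H.
Path 2: R → H ← V → C
  H is a collider here and neither H nor any of its descendants is conditioned on, so the collider stays closed — the path is blocked at H.
Path 3: R → U ← V → C
  V is a fork here and V is conditioned on, so the path is blocked at V.
Path 4: R ← G → H ← V → C
  G is a fork here and G is conditioned on, so the path is blocked at G.
Path 5: R ← G ← V → C
  G is a chain here and G is conditioned on, so the path is blocked at G.
Path 6: R ← V → C
  V is a fork here and V is conditioned on, so the path is blocked at V.
Since every path is blocked, d-separation holds.

Yes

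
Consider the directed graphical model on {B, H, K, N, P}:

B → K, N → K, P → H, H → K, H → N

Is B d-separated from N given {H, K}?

No

Enumerating the 2 paths from B to N and testing each for blocking by {H, K}:
  1. B → K ← N — K:collider[open] ⇒ active
  2. B → K ← H → N — K:collider[open]; H:fork[blocks] ⇒ blocked
Because an active path exists, B and N are not d-separated.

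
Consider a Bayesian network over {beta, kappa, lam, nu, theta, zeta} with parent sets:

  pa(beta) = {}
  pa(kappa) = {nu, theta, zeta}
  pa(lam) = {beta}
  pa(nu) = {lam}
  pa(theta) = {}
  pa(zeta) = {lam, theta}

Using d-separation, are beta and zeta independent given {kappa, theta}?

No

We examine all 3 paths between beta and zeta:
Path 1: beta → lam → zeta
  lam is a chain and lam is not conditioned on — no node blocks this path, so it is active.
Path 2: beta → lam → nu → kappa ← zeta
  lam is a chain and lam is not conditioned on; nu is a chain and nu is not conditioned on; kappa is a collider and kappa is conditioned on, which opens it — no node blocks this path, so it is active.
Path 3: beta → lam → nu → kappa ← theta → zeta
  theta is a fork here and theta is conditioned on, so the path is blocked at theta.
Because an active path exists, beta and zeta are not d-separated.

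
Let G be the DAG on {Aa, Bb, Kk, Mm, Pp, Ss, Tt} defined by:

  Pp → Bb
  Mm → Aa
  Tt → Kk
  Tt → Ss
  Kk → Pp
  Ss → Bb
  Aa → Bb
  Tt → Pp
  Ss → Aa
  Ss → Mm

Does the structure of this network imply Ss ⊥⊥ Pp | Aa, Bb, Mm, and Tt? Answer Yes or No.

No — Ss and Pp are not d-separated given {Aa, Bb, Mm, Tt}.

5 paths connect Ss and Pp; each must be blocked for d-separation to hold:
  1. Ss → Mm → Aa → Bb ← Pp — Mm:chain[blocks]; Aa:chain[blocks]; Bb:collider[open] ⇒ blocked
  2. Ss ← Tt → Pp — Tt:fork[blocks] ⇒ blocked
  3. Ss ← Tt → Kk → Pp — Tt:fork[blocks]; Kk:chain[open] ⇒ blocked
  4. Ss → Aa → Bb ← Pp — Aa:chain[blocks]; Bb:collider[open] ⇒ blocked
  5. Ss → Bb ← Pp — Bb:collider[open] ⇒ active
Since the path Ss → Bb ← Pp is active, Ss and Pp are not d-separated given {Aa, Bb, Mm, Tt}.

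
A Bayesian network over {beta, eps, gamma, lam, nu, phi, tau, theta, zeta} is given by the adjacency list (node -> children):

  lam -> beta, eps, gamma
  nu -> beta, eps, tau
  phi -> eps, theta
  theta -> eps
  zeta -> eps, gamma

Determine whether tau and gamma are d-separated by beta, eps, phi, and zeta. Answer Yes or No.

No — tau and gamma are not d-separated given {beta, eps, phi, zeta}.

4 paths connect tau and gamma; each must be blocked for d-separation to hold:
Path 1: tau ← nu → eps ← lam → gamma
  nu is a fork and nu is not conditioned on; eps is a collider and eps is conditioned on, which opens it; lam is a fork and lam is not conditioned on — no node blocks this path, so it is active.
Path 2: tau ← nu → eps ← zeta → gamma
  zeta is a fork here and zeta is conditioned on, so the path is blocked at zeta.
Path 3: tau ← nu → beta ← lam → eps ← zeta → gamma
  zeta is a fork here and zeta is conditioned on, so the path is blocked at zeta.
Path 4: tau ← nu → beta ← lam → gamma
  nu is a fork and nu is not conditioned on; beta is a collider and beta is conditioned on, which opens it; lam is a fork and lam is not conditioned on — no node blocks this path, so it is active.
At least one path is unblocked, so d-separation fails.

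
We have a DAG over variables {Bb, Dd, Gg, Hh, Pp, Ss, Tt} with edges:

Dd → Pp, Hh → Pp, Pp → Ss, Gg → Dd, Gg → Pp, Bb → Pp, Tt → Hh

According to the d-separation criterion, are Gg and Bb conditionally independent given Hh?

Yes

There are 2 undirected paths between Gg and Bb; checking each against the conditioning set {Hh}:
Path 1: Gg → Pp ← Bb
  Pp is a collider here and neither Pp nor any of its descendants is conditioned on, so the collider stays closed — the path is blocked at Pp.
Path 2: Gg → Dd → Pp ← Bb
  Pp is a collider here and neither Pp nor any of its descendants is conditioned on, so the collider stays closed — the path is blocked at Pp.
Since every path is blocked, d-separation holds.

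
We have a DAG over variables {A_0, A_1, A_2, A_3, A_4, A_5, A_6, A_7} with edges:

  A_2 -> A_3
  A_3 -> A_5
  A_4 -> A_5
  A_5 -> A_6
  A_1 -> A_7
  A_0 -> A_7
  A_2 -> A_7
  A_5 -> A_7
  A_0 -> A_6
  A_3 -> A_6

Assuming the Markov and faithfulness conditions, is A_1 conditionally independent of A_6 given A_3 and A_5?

We examine all 5 paths between A_1 and A_6:
Path 1: A_1 → A_7 ← A_0 → A_6
  A_7 is a collider here and neither A_7 nor any of its descendants is conditioned on, so the collider stays closed — the path is blocked at A_7.
Path 2: A_1 → A_7 ← A_2 → A_3 → A_6
  A_7 is a collider here and neither A_7 nor any of its descendants is conditioned on, so the collider stays closed — the path is blocked at A_7.
Path 3: A_1 → A_7 ← A_2 → A_3 → A_5 → A_6
  A_7 is a collider here and neither A_7 nor any of its descendants is conditioned on, so the collider stays closed — the path is blocked at A_7.
Path 4: A_1 → A_7 ← A_5 ← A_3 → A_6
  A_7 is a collider here and neither A_7 nor any of its descendants is conditioned on, so the collider stays closed — the path is blocked at A_7.
Path 5: A_1 → A_7 ← A_5 → A_6
  A_7 is a collider here and neither A_7 nor any of its descendants is conditioned on, so the collider stays closed — the path is blocked at A_7.
Every path is blocked, so A_1 and A_6 are d-separated given {A_3, A_5}.

Yes — A_1 and A_6 are d-separated given {A_3, A_5}.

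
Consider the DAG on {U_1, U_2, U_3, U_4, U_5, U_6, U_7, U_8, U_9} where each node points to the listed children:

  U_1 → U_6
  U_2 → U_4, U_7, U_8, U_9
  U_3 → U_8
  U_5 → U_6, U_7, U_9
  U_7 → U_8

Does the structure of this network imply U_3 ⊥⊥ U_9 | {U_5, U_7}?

Yes

We examine all 4 paths between U_3 and U_9:
Path 1: U_3 → U_8 ← U_2 → U_9
  U_8 is a collider here and neither U_8 nor any of its descendants is conditioned on, so the collider stays closed — the path is blocked at U_8.
Path 2: U_3 → U_8 ← U_2 → U_7 ← U_5 → U_9
  U_8 is a collider here and neither U_8 nor any of its descendants is conditioned on, so the collider stays closed — the path is blocked at U_8.
Path 3: U_3 → U_8 ← U_7 ← U_2 → U_9
  U_8 is a collider here and neither U_8 nor any of its descendants is conditioned on, so the collider stays closed — the path is blocked at U_8.
Path 4: U_3 → U_8 ← U_7 ← U_5 → U_9
  U_8 is a collider here and neither U_8 nor any of its descendants is conditioned on, so the collider stays closed — the path is blocked at U_8.
All paths are blocked; U_3 ⊥ U_9 | {U_5, U_7} holds.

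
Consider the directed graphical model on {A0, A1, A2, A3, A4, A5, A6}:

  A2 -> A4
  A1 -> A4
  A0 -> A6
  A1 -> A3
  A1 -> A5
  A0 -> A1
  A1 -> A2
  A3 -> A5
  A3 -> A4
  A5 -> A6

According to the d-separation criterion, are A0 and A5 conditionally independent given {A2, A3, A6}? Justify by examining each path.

No

There are 5 undirected paths between A0 and A5; checking each against the conditioning set {A2, A3, A6}:
Path 1: A0 → A6 ← A5
  A6 is a collider and A6 is conditioned on, which opens it — no node blocks this path, so it is active.
Path 2: A0 → A1 → A2 → A4 ← A3 → A5
  A2 is a chain here and A2 is conditioned on, so the path is blocked at A2.
Path 3: A0 → A1 → A3 → A5
  A3 is a chain here and A3 is conditioned on, so the path is blocked at A3.
Path 4: A0 → A1 → A5
  A1 is a chain and A1 is not conditioned on — no node blocks this path, so it is active.
Path 5: A0 → A1 → A4 ← A3 → A5
  A4 is a collider here and neither A4 nor any of its descendants is conditioned on, so the collider stays closed — the path is blocked at A4.
Because an active path exists, A0 and A5 are not d-separated.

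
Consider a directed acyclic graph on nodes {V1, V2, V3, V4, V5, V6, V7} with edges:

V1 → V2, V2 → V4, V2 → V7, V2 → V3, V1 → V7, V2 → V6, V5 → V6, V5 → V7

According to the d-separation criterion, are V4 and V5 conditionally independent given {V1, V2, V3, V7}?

3 paths connect V4 and V5; each must be blocked for d-separation to hold:
  1. V4 ← V2 → V6 ← V5 — V2:fork[blocks]; V6:collider[blocks] ⇒ blocked
  2. V4 ← V2 ← V1 → V7 ← V5 — V2:chain[blocks]; V1:fork[blocks]; V7:collider[open] ⇒ blocked
  3. V4 ← V2 → V7 ← V5 — V2:fork[blocks]; V7:collider[open] ⇒ blocked
All paths are blocked; V4 ⊥ V5 | {V1, V2, V3, V7} holds.

Yes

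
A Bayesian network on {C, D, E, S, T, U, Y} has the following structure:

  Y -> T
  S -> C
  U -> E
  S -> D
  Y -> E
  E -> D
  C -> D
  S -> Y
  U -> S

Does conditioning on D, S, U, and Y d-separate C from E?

No

Enumerating the 6 paths from C to E and testing each for blocking by {D, S, U, Y}:
Path 1: C → D ← E
  D is a collider and D is conditioned on, which opens it — no node blocks this path, so it is active.
Path 2: C → D ← S → Y → E
  S is a fork here and S is conditioned on, so the path is blocked at S.
Path 3: C → D ← S ← U → E
  S is a chain here and S is conditioned on, so the path is blocked at S.
Path 4: C ← S → D ← E
  S is a fork here and S is conditioned on, so the path is blocked at S.
Path 5: C ← S → Y → E
  S is a fork here and S is conditioned on, so the path is blocked at S.
Path 6: C ← S ← U → E
  S is a chain here and S is conditioned on, so the path is blocked at S.
Because an active path exists, C and E are not d-separated.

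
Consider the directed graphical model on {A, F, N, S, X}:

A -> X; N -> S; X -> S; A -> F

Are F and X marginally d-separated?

No — F and X are not d-separated given ∅.

The only undirected path from F to X is:
  1. F ← A → X — A:fork[open] ⇒ active
At least one path is unblocked, so d-separation fails.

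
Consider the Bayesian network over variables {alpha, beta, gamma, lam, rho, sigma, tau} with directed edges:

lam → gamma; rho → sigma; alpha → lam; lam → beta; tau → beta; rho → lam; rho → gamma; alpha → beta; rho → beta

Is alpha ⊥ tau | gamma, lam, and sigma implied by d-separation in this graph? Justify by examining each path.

Yes

There are 4 undirected paths between alpha and tau; checking each against the conditioning set {gamma, lam, sigma}:
Path 1: alpha → lam ← rho → beta ← tau
  beta is a collider here and neither beta nor any of its descendants is conditioned on, so the collider stays closed — the path is blocked at beta.
Path 2: alpha → lam → gamma ← rho → beta ← tau
  lam is a chain here and lam is conditioned on, so the path is blocked at lam.
Path 3: alpha → lam → beta ← tau
  lam is a chain here and lam is conditioned on, so the path is blocked at lam.
Path 4: alpha → beta ← tau
  beta is a collider here and neither beta nor any of its descendants is conditioned on, so the collider stays closed — the path is blocked at beta.
All paths are blocked; alpha ⊥ tau | {gamma, lam, sigma} holds.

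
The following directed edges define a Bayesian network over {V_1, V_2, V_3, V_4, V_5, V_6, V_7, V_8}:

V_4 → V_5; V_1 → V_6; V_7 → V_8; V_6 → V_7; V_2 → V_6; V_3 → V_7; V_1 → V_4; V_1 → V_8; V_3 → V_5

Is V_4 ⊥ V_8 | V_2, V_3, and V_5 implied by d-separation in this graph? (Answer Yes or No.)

No

We examine all 4 paths between V_4 and V_8:
  1. V_4 → V_5 ← V_3 → V_7 ← V_6 ← V_1 → V_8 — V_5:collider[open]; V_3:fork[blocks]; V_7:collider[blocks]; V_6:chain[open]; V_1:fork[open] ⇒ blocked
  2. V_4 → V_5 ← V_3 → V_7 → V_8 — V_5:collider[open]; V_3:fork[blocks]; V_7:chain[open] ⇒ blocked
  3. V_4 ← V_1 → V_6 → V_7 → V_8 — V_1:fork[open]; V_6:chain[open]; V_7:chain[open] ⇒ active
  4. V_4 ← V_1 → V_8 — V_1:fork[open] ⇒ active
Because an active path exists, V_4 and V_8 are not d-separated.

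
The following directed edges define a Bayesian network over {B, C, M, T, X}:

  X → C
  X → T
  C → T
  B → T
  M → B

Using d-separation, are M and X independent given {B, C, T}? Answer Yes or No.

Yes

There are 2 undirected paths between M and X; checking each against the conditioning set {B, C, T}:
Path 1: M → B → T ← C ← X
  B is a chain here and B is conditioned on, so the path is blocked at B.
Path 2: M → B → T ← X
  B is a chain here and B is conditioned on, so the path is blocked at B.
Since every path is blocked, d-separation holds.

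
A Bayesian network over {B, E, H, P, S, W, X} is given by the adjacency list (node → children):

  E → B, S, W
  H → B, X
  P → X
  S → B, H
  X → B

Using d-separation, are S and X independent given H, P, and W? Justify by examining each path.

We examine all 6 paths between S and X:
Path 1: S → B ← X
  B is a collider here and neither B nor any of its descendants is conditioned on, so the collider stays closed — the path is blocked at B.
Path 2: S → B ← H → X
  B is a collider here and neither B nor any of its descendants is conditioned on, so the collider stays closed — the path is blocked at B.
Path 3: S ← E → B ← X
  B is a collider here and neither B nor any of its descendants is conditioned on, so the collider stays closed — the path is blocked at B.
Path 4: S ← E → B ← H → X
  B is a collider here and neither B nor any of its descendants is conditioned on, so the collider stays closed — the path is blocked at B.
Path 5: S → H → B ← X
  H is a chain here and H is conditioned on, so the path is blocked at H.
Path 6: S → H → X
  H is a chain here and H is conditioned on, so the path is blocked at H.
Since every path is blocked, d-separation holds.

Yes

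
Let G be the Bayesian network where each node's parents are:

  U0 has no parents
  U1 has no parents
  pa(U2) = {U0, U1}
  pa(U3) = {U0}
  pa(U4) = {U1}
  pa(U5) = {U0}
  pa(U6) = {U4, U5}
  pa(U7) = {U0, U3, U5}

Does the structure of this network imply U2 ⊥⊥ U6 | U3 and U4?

4 paths connect U2 and U6; each must be blocked for d-separation to hold:
Path 1: U2 ← U1 → U4 → U6
  U4 is a chain here and U4 is conditioned on, so the path is blocked at U4.
Path 2: U2 ← U0 → U3 → U7 ← U5 → U6
  U3 is a chain here and U3 is conditioned on, so the path is blocked at U3.
Path 3: U2 ← U0 → U5 → U6
  U0 is a fork and U0 is not conditioned on; U5 is a chain and U5 is not conditioned on — no node blocks this path, so it is active.
Path 4: U2 ← U0 → U7 ← U5 → U6
  U7 is a collider here and neither U7 nor any of its descendants is conditioned on, so the collider stays closed — the path is blocked at U7.
Since the path U2 ← U0 → U5 → U6 is active, U2 and U6 are not d-separated given {U3, U4}.

No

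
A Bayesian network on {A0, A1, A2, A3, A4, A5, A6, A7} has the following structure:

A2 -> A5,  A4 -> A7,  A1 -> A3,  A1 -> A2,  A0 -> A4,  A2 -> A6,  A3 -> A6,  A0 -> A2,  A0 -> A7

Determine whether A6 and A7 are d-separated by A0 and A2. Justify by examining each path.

Yes — A6 and A7 are d-separated given {A0, A2}.

There are 4 undirected paths between A6 and A7; checking each against the conditioning set {A0, A2}:
Path 1: A6 ← A2 ← A0 → A7
  A2 is a chain here and A2 is conditioned on, so the path is blocked at A2.
Path 2: A6 ← A2 ← A0 → A4 → A7
  A2 is a chain here and A2 is conditioned on, so the path is blocked at A2.
Path 3: A6 ← A3 ← A1 → A2 ← A0 → A7
  A0 is a fork here and A0 is conditioned on, so the path is blocked at A0.
Path 4: A6 ← A3 ← A1 → A2 ← A0 → A4 → A7
  A0 is a fork here and A0 is conditioned on, so the path is blocked at A0.
All paths are blocked; A6 ⊥ A7 | {A0, A2} holds.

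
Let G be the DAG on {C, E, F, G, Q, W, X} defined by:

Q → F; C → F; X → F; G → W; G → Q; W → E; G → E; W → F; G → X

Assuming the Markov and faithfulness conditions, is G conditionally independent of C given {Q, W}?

Enumerating the 4 paths from G to C and testing each for blocking by {Q, W}:
  1. G → W → F ← C — W:chain[blocks]; F:collider[blocks] ⇒ blocked
  2. G → E ← W → F ← C — E:collider[blocks]; W:fork[blocks]; F:collider[blocks] ⇒ blocked
  3. G → Q → F ← C — Q:chain[blocks]; F:collider[blocks] ⇒ blocked
  4. G → X → F ← C — X:chain[open]; F:collider[blocks] ⇒ blocked
Since every path is blocked, d-separation holds.

Yes — G and C are d-separated given {Q, W}.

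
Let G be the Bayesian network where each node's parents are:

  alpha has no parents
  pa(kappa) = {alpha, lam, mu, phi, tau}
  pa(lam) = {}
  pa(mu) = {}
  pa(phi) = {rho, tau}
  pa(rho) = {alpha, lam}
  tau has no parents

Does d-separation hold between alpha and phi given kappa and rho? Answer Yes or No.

Enumerating the 6 paths from alpha to phi and testing each for blocking by {kappa, rho}:
Path 1: alpha → kappa ← phi
  kappa is a collider and kappa is conditioned on, which opens it — no node blocks this path, so it is active.
Path 2: alpha → kappa ← tau → phi
  kappa is a collider and kappa is conditioned on, which opens it; tau is a fork and tau is not conditioned on — no node blocks this path, so it is active.
Path 3: alpha → kappa ← lam → rho → phi
  rho is a chain here and rho is conditioned on, so the path is blocked at rho.
Path 4: alpha → rho → phi
  rho is a chain here and rho is conditioned on, so the path is blocked at rho.
Path 5: alpha → rho ← lam → kappa ← phi
  rho is a collider and rho is conditioned on, which opens it; lam is a fork and lam is not conditioned on; kappa is a collider and kappa is conditioned on, which opens it — no node blocks this path, so it is active.
Path 6: alpha → rho ← lam → kappa ← tau → phi
  rho is a collider and rho is conditioned on, which opens it; lam is a fork and lam is not conditioned on; kappa is a collider and kappa is conditioned on, which opens it; tau is a fork and tau is not conditioned on — no node blocks this path, so it is active.
Since the path alpha → kappa ← phi is active, alpha and phi are not d-separated given {kappa, rho}.

No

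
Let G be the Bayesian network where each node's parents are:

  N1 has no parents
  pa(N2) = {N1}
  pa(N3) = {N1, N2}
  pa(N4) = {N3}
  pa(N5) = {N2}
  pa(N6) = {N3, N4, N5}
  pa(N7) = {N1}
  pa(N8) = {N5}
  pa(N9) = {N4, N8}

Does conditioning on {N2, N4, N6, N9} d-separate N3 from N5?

Enumerating the 6 paths from N3 to N5 and testing each for blocking by {N2, N4, N6, N9}:
Path 1: N3 ← N1 → N2 → N5
  N2 is a chain here and N2 is conditioned on, so the path is blocked at N2.
Path 2: N3 → N4 → N9 ← N8 ← N5
  N4 is a chain here and N4 is conditioned on, so the path is blocked at N4.
Path 3: N3 → N4 → N6 ← N5
  N4 is a chain here and N4 is conditioned on, so the path is blocked at N4.
Path 4: N3 ← N2 → N5
  N2 is a fork here and N2 is conditioned on, so the path is blocked at N2.
Path 5: N3 → N6 ← N5
  N6 is a collider and N6 is conditioned on, which opens it — no node blocks this path, so it is active.
Path 6: N3 → N6 ← N4 → N9 ← N8 ← N5
  N4 is a fork here and N4 is conditioned on, so the path is blocked at N4.
At least one path is unblocked, so d-separation fails.

No — N3 and N5 are not d-separated given {N2, N4, N6, N9}.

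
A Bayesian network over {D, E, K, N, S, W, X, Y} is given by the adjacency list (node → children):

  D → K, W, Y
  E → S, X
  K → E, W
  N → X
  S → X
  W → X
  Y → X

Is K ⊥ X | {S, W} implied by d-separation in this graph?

We examine all 6 paths between K and X:
  1. K ← D → Y → X — D:fork[open]; Y:chain[open] ⇒ active
  2. K ← D → W → X — D:fork[open]; W:chain[blocks] ⇒ blocked
  3. K → W ← D → Y → X — W:collider[open]; D:fork[open]; Y:chain[open] ⇒ active
  4. K → W → X — W:chain[blocks] ⇒ blocked
  5. K → E → S → X — E:chain[open]; S:chain[blocks] ⇒ blocked
  6. K → E → X — E:chain[open] ⇒ active
Since the path K ← D → Y → X is active, K and X are not d-separated given {S, W}.

No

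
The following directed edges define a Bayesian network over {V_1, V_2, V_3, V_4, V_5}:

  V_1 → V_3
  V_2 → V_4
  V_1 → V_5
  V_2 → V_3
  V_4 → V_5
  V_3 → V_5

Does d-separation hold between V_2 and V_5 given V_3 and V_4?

No

3 paths connect V_2 and V_5; each must be blocked for d-separation to hold:
Path 1: V_2 → V_4 → V_5
  V_4 is a chain here and V_4 is conditioned on, so the path is blocked at V_4.
Path 2: V_2 → V_3 → V_5
  V_3 is a chain here and V_3 is conditioned on, so the path is blocked at V_3.
Path 3: V_2 → V_3 ← V_1 → V_5
  V_3 is a collider and V_3 is conditioned on, which opens it; V_1 is a fork and V_1 is not conditioned on — no node blocks this path, so it is active.
At least one path is unblocked, so d-separation fails.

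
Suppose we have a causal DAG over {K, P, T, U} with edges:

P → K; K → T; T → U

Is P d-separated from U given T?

Yes

Only one path connects P and U:
Path 1: P → K → T → U
  T is a chain here and T is conditioned on, so the path is blocked at T.
Every path is blocked, so P and U are d-separated given {T}.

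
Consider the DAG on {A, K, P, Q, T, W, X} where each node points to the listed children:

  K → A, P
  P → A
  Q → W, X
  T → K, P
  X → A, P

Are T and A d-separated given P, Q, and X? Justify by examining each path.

Enumerating the 6 paths from T to A and testing each for blocking by {P, Q, X}:
Path 1: T → K → A
  K is a chain and K is not conditioned on — no node blocks this path, so it is active.
Path 2: T → K → P ← X → A
  X is a fork here and X is conditioned on, so the path is blocked at X.
Path 3: T → K → P → A
  P is a chain here and P is conditioned on, so the path is blocked at P.
Path 4: T → P ← X → A
  X is a fork here and X is conditioned on, so the path is blocked at X.
Path 5: T → P ← K → A
  P is a collider and P is conditioned on, which opens it; K is a fork and K is not conditioned on — no node blocks this path, so it is active.
Path 6: T → P → A
  P is a chain here and P is conditioned on, so the path is blocked at P.
Since the path T → K → A is active, T and A are not d-separated given {P, Q, X}.

No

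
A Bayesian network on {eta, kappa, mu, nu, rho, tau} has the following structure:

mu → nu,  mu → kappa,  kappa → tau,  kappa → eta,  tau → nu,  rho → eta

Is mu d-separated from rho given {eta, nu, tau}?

No

We examine all 2 paths between mu and rho:
  1. mu → nu ← tau ← kappa → eta ← rho — nu:collider[open]; tau:chain[blocks]; kappa:fork[open]; eta:collider[open] ⇒ blocked
  2. mu → kappa → eta ← rho — kappa:chain[open]; eta:collider[open] ⇒ active
Since the path mu → kappa → eta ← rho is active, mu and rho are not d-separated given {eta, nu, tau}.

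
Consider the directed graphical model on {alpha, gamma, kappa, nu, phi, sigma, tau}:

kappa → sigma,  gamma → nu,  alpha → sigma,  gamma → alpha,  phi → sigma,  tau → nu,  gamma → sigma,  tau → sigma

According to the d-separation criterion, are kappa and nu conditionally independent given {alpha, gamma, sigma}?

We examine all 3 paths between kappa and nu:
  1. kappa → sigma ← tau → nu — sigma:collider[open]; tau:fork[open] ⇒ active
  2. kappa → sigma ← alpha ← gamma → nu — sigma:collider[open]; alpha:chain[blocks]; gamma:fork[blocks] ⇒ blocked
  3. kappa → sigma ← gamma → nu — sigma:collider[open]; gamma:fork[blocks] ⇒ blocked
At least one path is unblocked, so d-separation fails.

No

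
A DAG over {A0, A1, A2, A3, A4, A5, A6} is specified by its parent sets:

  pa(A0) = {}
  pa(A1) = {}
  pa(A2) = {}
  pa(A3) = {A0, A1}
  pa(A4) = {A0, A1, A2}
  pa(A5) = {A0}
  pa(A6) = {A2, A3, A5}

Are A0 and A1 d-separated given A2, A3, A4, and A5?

There are 6 undirected paths between A0 and A1; checking each against the conditioning set {A2, A3, A4, A5}:
  1. A0 → A4 ← A2 → A6 ← A3 ← A1 — A4:collider[open]; A2:fork[blocks]; A6:collider[blocks]; A3:chain[blocks] ⇒ blocked
  2. A0 → A4 ← A1 — A4:collider[open] ⇒ active
  3. A0 → A3 → A6 ← A2 → A4 ← A1 — A3:chain[blocks]; A6:collider[blocks]; A2:fork[blocks]; A4:collider[open] ⇒ blocked
  4. A0 → A3 ← A1 — A3:collider[open] ⇒ active
  5. A0 → A5 → A6 ← A2 → A4 ← A1 — A5:chain[blocks]; A6:collider[blocks]; A2:fork[blocks]; A4:collider[open] ⇒ blocked
  6. A0 → A5 → A6 ← A3 ← A1 — A5:chain[blocks]; A6:collider[blocks]; A3:chain[blocks] ⇒ blocked
At least one path is unblocked, so d-separation fails.

No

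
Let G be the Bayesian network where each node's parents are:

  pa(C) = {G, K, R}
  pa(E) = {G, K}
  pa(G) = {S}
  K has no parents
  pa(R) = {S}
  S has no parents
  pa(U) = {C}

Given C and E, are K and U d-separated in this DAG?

Yes — K and U are d-separated given {C, E}.

3 paths connect K and U; each must be blocked for d-separation to hold:
Path 1: K → C → U
  C is a chain here and C is conditioned on, so the path is blocked at C.
Path 2: K → E ← G → C → U
  C is a chain here and C is conditioned on, so the path is blocked at C.
Path 3: K → E ← G ← S → R → C → U
  C is a chain here and C is conditioned on, so the path is blocked at C.
Every path is blocked, so K and U are d-separated given {C, E}.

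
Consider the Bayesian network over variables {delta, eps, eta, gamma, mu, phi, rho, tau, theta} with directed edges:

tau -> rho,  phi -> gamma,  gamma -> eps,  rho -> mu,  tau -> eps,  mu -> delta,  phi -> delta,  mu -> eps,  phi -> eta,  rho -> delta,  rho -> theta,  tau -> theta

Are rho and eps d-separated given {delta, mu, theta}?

No

6 paths connect rho and eps; each must be blocked for d-separation to hold:
Path 1: rho → mu → eps
  mu is a chain here and mu is conditioned on, so the path is blocked at mu.
Path 2: rho → mu → delta ← phi → gamma → eps
  mu is a chain here and mu is conditioned on, so the path is blocked at mu.
Path 3: rho ← tau → eps
  tau is a fork and tau is not conditioned on — no node blocks this path, so it is active.
Path 4: rho → delta ← mu → eps
  mu is a fork here and mu is conditioned on, so the path is blocked at mu.
Path 5: rho → delta ← phi → gamma → eps
  delta is a collider and delta is conditioned on, which opens it; phi is a fork and phi is not conditioned on; gamma is a chain and gamma is not conditioned on — no node blocks this path, so it is active.
Path 6: rho → theta ← tau → eps
  theta is a collider and theta is conditioned on, which opens it; tau is a fork and tau is not conditioned on — no node blocks this path, so it is active.
At least one path is unblocked, so d-separation fails.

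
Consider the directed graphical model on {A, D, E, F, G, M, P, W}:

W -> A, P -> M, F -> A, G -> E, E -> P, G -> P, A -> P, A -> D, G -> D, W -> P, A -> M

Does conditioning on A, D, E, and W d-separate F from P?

Yes

There are 5 undirected paths between F and P; checking each against the conditioning set {A, D, E, W}:
  1. F → A → M ← P — A:chain[blocks]; M:collider[blocks] ⇒ blocked
  2. F → A ← W → P — A:collider[open]; W:fork[blocks] ⇒ blocked
  3. F → A → P — A:chain[blocks] ⇒ blocked
  4. F → A → D ← G → E → P — A:chain[blocks]; D:collider[open]; G:fork[open]; E:chain[blocks] ⇒ blocked
  5. F → A → D ← G → P — A:chain[blocks]; D:collider[open]; G:fork[open] ⇒ blocked
Since every path is blocked, d-separation holds.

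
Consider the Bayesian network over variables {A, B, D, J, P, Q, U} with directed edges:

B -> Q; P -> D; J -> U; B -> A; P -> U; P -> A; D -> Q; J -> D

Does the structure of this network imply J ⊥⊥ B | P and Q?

Enumerating the 4 paths from J to B and testing each for blocking by {P, Q}:
Path 1: J → U ← P → D → Q ← B
  U is a collider here and neither U nor any of its descendants is conditioned on, so the collider stays closed — the path is blocked at U.
Path 2: J → U ← P → A ← B
  U is a collider here and neither U nor any of its descendants is conditioned on, so the collider stays closed — the path is blocked at U.
Path 3: J → D ← P → A ← B
  P is a fork here and P is conditioned on, so the path is blocked at P.
Path 4: J → D → Q ← B
  D is a chain and D is not conditioned on; Q is a collider and Q is conditioned on, which opens it — no node blocks this path, so it is active.
Because an active path exists, J and B are not d-separated.

No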